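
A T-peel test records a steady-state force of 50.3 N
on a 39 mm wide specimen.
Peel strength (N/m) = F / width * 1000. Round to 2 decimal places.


Peel strength = 50.3 / 39 * 1000
= 1289.74 N/m

1289.74


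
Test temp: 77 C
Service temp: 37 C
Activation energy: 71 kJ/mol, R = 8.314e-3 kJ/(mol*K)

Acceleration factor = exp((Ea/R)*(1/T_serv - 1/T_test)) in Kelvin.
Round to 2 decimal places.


AF = exp((71/0.008314)*(1/310.15 - 1/350.15))
= 23.23

23.23


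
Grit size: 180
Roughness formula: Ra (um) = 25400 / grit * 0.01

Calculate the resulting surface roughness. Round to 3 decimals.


Ra = 25400 / 180 * 0.01
= 1.411 um

1.411


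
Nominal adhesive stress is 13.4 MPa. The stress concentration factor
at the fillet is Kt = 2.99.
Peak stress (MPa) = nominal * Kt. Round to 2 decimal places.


Peak = 13.4 * 2.99 = 40.07 MPa

40.07


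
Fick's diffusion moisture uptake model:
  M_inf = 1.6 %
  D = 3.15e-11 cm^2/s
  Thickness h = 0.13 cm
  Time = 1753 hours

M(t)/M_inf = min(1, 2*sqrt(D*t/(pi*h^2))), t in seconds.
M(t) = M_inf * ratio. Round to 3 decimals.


t_sec = 1753 * 3600 = 6310800
ratio = 2*sqrt(3.15e-11*6310800/(pi*0.13^2))
= min(1, 0.122380)
= 0.122380
M(t) = 1.6 * 0.122380 = 0.196 %

0.196


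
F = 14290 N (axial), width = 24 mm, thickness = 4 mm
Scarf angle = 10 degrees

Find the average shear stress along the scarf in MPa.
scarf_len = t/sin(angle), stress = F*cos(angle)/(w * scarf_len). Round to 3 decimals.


scarf_len = 4/sin(10 deg) = 23.0351
cos(10 deg) = 0.984808
stress = 14290*0.984808/(24*23.0351) = 25.456 MPa

25.456


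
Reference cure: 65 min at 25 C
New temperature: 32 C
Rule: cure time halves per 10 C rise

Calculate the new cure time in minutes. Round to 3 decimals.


factor = 2^((32-25)/10) = 1.6245
t_new = 65 / 1.6245 = 40.012 min

40.012


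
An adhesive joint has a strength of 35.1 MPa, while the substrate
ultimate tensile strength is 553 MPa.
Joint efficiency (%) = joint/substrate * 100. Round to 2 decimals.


Efficiency = 35.1 / 553 * 100
= 6.35%

6.35


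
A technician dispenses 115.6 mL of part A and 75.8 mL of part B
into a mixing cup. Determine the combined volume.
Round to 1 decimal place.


Combined volume = 115.6 + 75.8
= 191.4 mL

191.4


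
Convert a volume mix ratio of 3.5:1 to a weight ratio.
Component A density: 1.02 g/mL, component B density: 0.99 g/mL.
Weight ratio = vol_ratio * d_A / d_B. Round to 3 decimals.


= 3.5 * 1.02 / 0.99 = 3.606

3.606


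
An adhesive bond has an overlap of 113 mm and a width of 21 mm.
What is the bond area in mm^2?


Bond area = overlap * width
= 113 * 21
= 2373 mm^2

2373


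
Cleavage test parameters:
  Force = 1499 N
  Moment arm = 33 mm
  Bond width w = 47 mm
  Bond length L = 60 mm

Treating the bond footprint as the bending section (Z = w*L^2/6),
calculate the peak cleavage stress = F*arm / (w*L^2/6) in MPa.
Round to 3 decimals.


M = 1499 * 33 = 49467 N*mm
Z = 47 * 60^2 / 6 = 169200 / 6 mm^3
sigma = M / Z = 6 * 49467 / 169200 = 296802 / 169200
= 1.754 MPa

1.754


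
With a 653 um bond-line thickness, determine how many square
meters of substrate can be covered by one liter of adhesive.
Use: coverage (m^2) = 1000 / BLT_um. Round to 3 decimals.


Coverage = 1000 / 653 = 1.531 m^2

1.531


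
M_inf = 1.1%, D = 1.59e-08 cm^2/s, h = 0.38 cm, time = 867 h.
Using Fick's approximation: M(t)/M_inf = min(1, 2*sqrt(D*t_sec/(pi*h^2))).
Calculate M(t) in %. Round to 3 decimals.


t = 3121200 s
ratio = min(1, 2*sqrt(1.59e-08*3121200/(pi*0.1444)))
= 0.661501
M(t) = 1.1 * 0.661501 = 0.728%

0.728


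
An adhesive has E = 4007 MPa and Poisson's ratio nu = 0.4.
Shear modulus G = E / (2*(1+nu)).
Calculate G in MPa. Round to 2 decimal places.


G = 4007 / (2*(1+0.4))
= 4007 / 2.80
= 1431.07 MPa

1431.07


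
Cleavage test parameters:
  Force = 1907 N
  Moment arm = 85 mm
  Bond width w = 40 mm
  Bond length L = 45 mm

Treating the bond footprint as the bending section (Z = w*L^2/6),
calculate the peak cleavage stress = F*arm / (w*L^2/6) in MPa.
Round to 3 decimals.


M = 1907 * 85 = 162095 N*mm
Z = 40 * 45^2 / 6 = 81000 / 6 mm^3
sigma = M / Z = 6 * 162095 / 81000 = 972570 / 81000
= 12.007 MPa

12.007


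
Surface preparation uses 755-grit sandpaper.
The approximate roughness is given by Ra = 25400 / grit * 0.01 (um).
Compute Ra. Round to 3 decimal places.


Ra = 25400 / 755 * 0.01
= 254 / 755
= 0.336 um

0.336


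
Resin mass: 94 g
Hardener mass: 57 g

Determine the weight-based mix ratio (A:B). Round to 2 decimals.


Ratio = 94 / 57 = 1.65

1.65


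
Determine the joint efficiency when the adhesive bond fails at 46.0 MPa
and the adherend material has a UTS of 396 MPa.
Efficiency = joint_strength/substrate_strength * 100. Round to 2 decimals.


Joint efficiency = 46.0 / 396 * 100
= 11.62%

11.62


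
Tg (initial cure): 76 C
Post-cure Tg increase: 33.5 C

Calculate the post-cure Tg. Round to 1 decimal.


Post-cure Tg = 76 + 33.5 = 109.5 C

109.5


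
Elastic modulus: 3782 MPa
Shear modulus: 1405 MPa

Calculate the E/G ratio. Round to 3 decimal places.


E / G = 3782 / 1405 = 2.692

2.692


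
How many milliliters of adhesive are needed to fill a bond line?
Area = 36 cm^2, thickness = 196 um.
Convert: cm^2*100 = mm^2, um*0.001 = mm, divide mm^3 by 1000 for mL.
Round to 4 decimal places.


= (36 * 100) * (196 * 0.001) / 1000
= 0.7056 mL

0.7056


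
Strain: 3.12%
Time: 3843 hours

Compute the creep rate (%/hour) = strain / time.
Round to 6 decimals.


Creep rate = 3.12 / 3843
= 0.000812 %/h

0.000812


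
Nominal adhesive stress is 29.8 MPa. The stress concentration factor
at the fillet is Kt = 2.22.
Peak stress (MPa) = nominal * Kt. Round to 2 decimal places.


Peak = 29.8 * 2.22 = 66.16 MPa

66.16


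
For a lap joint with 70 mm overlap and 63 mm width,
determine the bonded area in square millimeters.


Area = 70 * 63 = 4410 mm^2

4410


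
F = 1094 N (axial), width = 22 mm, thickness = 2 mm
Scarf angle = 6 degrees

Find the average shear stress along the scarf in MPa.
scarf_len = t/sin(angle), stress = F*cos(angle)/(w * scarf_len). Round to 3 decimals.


scarf_len = 2/sin(6 deg) = 19.1335
cos(6 deg) = 0.994522
stress = 1094*0.994522/(22*19.1335) = 2.585 MPa

2.585


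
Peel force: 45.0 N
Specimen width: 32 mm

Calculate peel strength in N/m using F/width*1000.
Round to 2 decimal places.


Peel strength = 45.0 / 32 * 1000 = 1406.25 N/m

1406.25


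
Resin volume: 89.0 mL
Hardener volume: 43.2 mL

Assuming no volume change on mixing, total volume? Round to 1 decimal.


V_total = 89.0 + 43.2 = 132.2 mL

132.2


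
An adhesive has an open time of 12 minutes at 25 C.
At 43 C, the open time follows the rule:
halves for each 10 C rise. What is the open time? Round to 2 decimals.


Factor = 2^((43-25)/10) = 3.4822
Open time = 12 / 3.4822 = 3.45 min

3.45


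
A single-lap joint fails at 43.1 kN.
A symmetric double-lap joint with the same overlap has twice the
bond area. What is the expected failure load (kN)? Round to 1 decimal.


Double-lap load = 2 * 43.1 = 86.2 kN

86.2


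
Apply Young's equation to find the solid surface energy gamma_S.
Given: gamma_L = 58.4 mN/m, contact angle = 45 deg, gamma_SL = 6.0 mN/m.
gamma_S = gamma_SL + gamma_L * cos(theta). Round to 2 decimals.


theta_rad = 45 * pi/180 = 0.785398
gamma_S = 6.0 + 58.4 * cos(0.785398)
= 47.30 mN/m

47.30


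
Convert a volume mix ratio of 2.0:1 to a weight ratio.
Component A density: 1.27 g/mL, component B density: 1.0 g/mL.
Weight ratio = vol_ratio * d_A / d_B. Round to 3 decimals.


= 2.0 * 1.27 / 1.0 = 2.540

2.540


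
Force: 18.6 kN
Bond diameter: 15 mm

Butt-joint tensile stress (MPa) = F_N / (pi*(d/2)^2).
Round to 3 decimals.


F_N = 18.6 * 1000 = 18600.0 N
A = pi*(7.5)^2 = 176.7146 mm^2
stress = 18600.0 / 176.7146 = 105.254 MPa

105.254


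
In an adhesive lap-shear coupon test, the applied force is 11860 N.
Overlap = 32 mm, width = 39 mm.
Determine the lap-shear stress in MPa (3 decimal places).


stress = F / (overlap * width)
= 11860 / (32 * 39)
= 9.503 MPa

9.503


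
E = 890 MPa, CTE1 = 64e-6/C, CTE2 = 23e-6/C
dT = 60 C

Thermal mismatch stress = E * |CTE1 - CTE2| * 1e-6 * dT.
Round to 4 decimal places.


= 890 * 41e-6 * 60
= 2.1894 MPa

2.1894


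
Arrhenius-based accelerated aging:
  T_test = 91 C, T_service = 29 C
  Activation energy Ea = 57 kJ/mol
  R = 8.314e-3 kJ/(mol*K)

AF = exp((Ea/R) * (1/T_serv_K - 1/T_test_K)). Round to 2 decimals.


T_test_K = 364.15, T_serv_K = 302.15
AF = exp((57/8.314e-3) * (1/302.15 - 1/364.15))
= 47.62

47.62


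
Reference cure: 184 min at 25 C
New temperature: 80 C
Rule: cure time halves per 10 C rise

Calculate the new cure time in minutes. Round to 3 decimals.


factor = 2^((80-25)/10) = 45.2548
t_new = 184 / 45.2548 = 4.066 min

4.066


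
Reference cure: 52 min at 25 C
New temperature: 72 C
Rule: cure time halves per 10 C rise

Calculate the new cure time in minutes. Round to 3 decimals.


factor = 2^((72-25)/10) = 25.9921
t_new = 52 / 25.9921 = 2.001 min

2.001


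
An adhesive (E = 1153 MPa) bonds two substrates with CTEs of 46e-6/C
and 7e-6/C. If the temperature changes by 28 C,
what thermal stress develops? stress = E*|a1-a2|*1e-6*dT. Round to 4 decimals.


Stress = 1153 * |46 - 7| * 1e-6 * 28
= 1.2591 MPa

1.2591


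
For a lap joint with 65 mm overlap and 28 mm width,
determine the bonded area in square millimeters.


Area = 65 * 28 = 1820 mm^2

1820


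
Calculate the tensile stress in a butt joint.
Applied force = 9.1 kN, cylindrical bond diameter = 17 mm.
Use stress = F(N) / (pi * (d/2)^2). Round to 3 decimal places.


A = pi * 8.5^2 = 226.9801 mm^2
sigma = 9100.0 / 226.9801 = 40.092 MPa

40.092


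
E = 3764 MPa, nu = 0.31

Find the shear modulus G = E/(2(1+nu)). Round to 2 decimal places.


G = 3764 / (2 * 1.31)
= 1436.64 MPa

1436.64


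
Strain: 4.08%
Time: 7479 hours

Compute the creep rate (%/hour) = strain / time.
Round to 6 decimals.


Creep rate = 4.08 / 7479
= 0.000546 %/h

0.000546


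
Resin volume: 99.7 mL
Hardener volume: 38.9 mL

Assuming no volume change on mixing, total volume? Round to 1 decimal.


V_total = 99.7 + 38.9 = 138.6 mL

138.6


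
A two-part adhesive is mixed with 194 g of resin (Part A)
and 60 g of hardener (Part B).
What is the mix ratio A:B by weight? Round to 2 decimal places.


Mix ratio = mass_A / mass_B
= 194 / 60
= 3.23

3.23


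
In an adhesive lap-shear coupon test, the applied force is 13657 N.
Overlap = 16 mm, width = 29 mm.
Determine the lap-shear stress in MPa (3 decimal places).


stress = F / (overlap * width)
= 13657 / (16 * 29)
= 29.433 MPa

29.433


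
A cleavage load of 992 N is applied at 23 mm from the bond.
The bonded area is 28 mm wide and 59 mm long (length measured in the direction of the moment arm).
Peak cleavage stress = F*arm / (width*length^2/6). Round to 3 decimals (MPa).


Moment = 992 * 23 = 22816 N*mm
Section modulus = 28 * 3481 / 6 = 97468 / 6 mm^3
Stress = 22816 / (97468 / 6) = 136896 / 97468
= 1.405 MPa

1.405


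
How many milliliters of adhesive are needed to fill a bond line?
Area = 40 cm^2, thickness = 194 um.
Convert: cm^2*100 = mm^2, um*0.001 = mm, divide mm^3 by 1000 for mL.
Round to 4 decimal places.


= (40 * 100) * (194 * 0.001) / 1000
= 0.7760 mL

0.7760


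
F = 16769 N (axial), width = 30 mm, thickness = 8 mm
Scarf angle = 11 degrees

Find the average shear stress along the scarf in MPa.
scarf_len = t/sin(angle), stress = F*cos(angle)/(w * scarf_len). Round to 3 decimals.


scarf_len = 8/sin(11 deg) = 41.9267
cos(11 deg) = 0.981627
stress = 16769*0.981627/(30*41.9267) = 13.087 MPa

13.087


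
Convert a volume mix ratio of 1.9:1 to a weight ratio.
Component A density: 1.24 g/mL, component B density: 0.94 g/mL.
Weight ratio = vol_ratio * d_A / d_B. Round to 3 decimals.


= 1.9 * 1.24 / 0.94 = 2.506

2.506


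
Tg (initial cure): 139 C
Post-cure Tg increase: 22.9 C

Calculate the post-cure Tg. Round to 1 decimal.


Post-cure Tg = 139 + 22.9 = 161.9 C

161.9


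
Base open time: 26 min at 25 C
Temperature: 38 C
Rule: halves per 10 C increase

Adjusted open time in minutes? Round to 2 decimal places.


Acceleration = 2^((38-25)/10) = 2.4623
Open time = 26 / 2.4623 = 10.56 min

10.56


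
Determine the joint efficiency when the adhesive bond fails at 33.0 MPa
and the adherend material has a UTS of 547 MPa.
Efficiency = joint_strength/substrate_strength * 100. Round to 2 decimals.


Joint efficiency = 33.0 / 547 * 100
= 6.03%

6.03


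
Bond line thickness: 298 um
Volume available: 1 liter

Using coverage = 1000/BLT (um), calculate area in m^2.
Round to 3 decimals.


1 L = 1e6 mm^3, thickness = 298 um = 0.298 mm
Area = 1e6 / 0.298 mm^2 = (1e6 / 0.298) / 1e6 m^2 = 1000 / 298 m^2
= 3.356 m^2

3.356


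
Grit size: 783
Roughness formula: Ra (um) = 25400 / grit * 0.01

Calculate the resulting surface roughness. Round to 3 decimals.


Ra = 25400 / 783 * 0.01
= 0.324 um

0.324


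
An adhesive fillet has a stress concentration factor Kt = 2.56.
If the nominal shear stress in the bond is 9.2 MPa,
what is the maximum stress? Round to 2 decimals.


Max stress = 9.2 * 2.56 = 23.55 MPa

23.55


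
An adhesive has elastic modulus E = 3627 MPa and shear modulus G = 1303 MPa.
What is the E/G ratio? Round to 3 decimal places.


E/G = 3627 / 1303 = 2.784

2.784


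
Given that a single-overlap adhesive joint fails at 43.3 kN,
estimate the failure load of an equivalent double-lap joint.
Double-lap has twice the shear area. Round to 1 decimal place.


Double-lap factor = 2
Expected load = 43.3 * 2 = 86.6 kN

86.6


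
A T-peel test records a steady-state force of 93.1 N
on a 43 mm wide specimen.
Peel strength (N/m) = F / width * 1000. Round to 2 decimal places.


Peel strength = 93.1 / 43 * 1000
= 2165.12 N/m

2165.12


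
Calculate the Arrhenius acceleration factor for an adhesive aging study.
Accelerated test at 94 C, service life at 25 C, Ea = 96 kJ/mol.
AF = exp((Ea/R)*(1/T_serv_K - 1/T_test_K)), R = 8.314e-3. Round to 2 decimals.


T_test = 367.15 K, T_serv = 298.15 K
Ea/R = 96 / 0.008314 = 11546.79
AF = exp(11546.79 * (1/298.15 - 1/367.15))
= 1448.57

1448.57


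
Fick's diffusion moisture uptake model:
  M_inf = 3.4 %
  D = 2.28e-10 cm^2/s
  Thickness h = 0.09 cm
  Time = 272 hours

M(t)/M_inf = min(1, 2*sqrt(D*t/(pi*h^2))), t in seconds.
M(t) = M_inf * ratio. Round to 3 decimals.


t_sec = 272 * 3600 = 979200
ratio = 2*sqrt(2.28e-10*979200/(pi*0.09^2))
= min(1, 0.187334)
= 0.187334
M(t) = 3.4 * 0.187334 = 0.637 %

0.637


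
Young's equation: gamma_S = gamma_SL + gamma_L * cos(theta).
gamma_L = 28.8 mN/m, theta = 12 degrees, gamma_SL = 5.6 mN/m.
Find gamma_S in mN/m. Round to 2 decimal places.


cos(12 deg) = 0.978148
gamma_S = 5.6 + 28.8 * 0.978148
= 33.77 mN/m

33.77


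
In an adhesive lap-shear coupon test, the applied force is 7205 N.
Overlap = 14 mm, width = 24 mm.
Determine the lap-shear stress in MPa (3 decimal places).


stress = F / (overlap * width)
= 7205 / (14 * 24)
= 21.443 MPa

21.443


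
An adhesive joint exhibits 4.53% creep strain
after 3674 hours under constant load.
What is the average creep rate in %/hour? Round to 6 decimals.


Creep rate = strain / time
= 4.53 / 3674
= 0.001233 %/h

0.001233


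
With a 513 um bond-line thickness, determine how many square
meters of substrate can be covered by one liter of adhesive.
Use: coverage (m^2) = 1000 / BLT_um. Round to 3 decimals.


Coverage = 1000 / 513 = 1.949 m^2

1.949


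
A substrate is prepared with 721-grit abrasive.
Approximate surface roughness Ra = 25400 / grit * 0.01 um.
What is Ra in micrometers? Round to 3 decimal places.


Ra = 25400 / 721 * 0.01 = 0.352 um

0.352


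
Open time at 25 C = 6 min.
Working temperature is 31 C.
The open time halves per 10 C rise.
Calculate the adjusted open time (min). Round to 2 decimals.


factor = 2^((31 - 25) / 10) = 1.5157
ot = 6 / 1.5157 = 3.96 min

3.96


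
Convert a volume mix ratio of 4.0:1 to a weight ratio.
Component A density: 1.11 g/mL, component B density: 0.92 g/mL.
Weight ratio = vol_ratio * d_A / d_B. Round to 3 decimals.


= 4.0 * 1.11 / 0.92 = 4.826

4.826


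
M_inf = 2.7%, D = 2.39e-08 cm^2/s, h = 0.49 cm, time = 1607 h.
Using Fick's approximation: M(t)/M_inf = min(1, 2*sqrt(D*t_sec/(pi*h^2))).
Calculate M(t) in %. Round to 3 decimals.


t = 5785200 s
ratio = min(1, 2*sqrt(2.39e-08*5785200/(pi*0.2401)))
= 0.856283
M(t) = 2.7 * 0.856283 = 2.312%

2.312


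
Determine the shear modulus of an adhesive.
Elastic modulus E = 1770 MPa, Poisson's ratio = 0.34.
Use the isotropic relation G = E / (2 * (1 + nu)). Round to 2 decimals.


G = 1770 / (2*(1+0.34)) = 1770 / 2.68
= 660.45 MPa

660.45


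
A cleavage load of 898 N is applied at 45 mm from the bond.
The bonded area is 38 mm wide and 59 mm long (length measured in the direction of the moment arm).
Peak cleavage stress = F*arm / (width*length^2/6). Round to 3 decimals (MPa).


Moment = 898 * 45 = 40410 N*mm
Section modulus = 38 * 3481 / 6 = 132278 / 6 mm^3
Stress = 40410 / (132278 / 6) = 242460 / 132278
= 1.833 MPa

1.833


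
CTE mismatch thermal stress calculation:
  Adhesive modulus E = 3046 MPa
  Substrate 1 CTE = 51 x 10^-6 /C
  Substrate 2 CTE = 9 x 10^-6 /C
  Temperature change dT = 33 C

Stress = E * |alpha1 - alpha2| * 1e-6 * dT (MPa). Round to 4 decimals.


delta_alpha = |51 - 9| = 42 x 10^-6/C
Stress = 3046 * 42e-6 * 33
= 4.2218 MPa

4.2218


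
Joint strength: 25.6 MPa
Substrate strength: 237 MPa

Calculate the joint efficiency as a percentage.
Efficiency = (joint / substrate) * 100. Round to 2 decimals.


Efficiency = (25.6 / 237) * 100 = 10.80%

10.80


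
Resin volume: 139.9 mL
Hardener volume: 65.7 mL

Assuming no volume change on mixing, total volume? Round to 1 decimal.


V_total = 139.9 + 65.7 = 205.6 mL

205.6


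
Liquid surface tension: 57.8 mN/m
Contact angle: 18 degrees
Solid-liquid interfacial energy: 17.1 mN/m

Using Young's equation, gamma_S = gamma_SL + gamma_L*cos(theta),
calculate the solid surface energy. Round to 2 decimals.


gamma_S = 17.1 + 57.8 * cos(18)
= 72.07 mN/m

72.07


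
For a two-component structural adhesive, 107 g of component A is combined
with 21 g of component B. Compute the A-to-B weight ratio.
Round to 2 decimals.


Weight ratio A:B = 107 / 21
= 5.10

5.10


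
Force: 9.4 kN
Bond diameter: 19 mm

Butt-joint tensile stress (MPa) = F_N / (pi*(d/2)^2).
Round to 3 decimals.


F_N = 9.4 * 1000 = 9400.0 N
A = pi*(9.5)^2 = 283.5287 mm^2
stress = 9400.0 / 283.5287 = 33.154 MPa

33.154


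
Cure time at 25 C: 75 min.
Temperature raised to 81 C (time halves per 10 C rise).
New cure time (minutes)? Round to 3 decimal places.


Acceleration factor = 2^(56/10) = 48.5029
New time = 75 / 48.5029 = 1.546 min

1.546


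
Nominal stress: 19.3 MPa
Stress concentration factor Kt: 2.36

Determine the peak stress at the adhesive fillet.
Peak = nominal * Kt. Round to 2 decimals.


Peak stress = 19.3 * 2.36
= 45.55 MPa

45.55


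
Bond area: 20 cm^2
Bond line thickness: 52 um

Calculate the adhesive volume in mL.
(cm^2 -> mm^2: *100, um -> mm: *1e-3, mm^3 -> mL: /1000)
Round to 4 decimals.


V = 20*100 * 52*1e-3 / 1000
= 0.1040 mL

0.1040


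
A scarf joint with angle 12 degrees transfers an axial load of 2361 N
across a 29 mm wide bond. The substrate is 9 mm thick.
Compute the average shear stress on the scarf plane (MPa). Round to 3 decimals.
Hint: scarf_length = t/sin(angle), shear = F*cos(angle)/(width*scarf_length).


scarf_length = 9 / sin(12 deg) = 43.2876 mm
cos(12 deg) = 0.978148
shear stress = 2361 * 0.978148 / (29 * 43.2876)
= 1.840 MPa

1.840


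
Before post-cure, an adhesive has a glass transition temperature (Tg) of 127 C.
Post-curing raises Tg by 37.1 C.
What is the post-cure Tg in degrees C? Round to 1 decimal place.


Tg_post = Tg_base + delta_Tg
= 127 + 37.1
= 164.1 C

164.1


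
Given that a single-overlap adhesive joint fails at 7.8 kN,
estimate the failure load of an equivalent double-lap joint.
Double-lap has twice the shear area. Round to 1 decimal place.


Double-lap factor = 2
Expected load = 7.8 * 2 = 15.6 kN

15.6


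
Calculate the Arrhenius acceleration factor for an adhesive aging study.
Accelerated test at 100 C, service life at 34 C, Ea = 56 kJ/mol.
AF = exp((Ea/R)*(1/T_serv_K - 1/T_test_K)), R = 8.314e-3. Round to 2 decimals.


T_test = 373.15 K, T_serv = 307.15 K
Ea/R = 56 / 0.008314 = 6735.63
AF = exp(6735.63 * (1/307.15 - 1/373.15))
= 48.36

48.36


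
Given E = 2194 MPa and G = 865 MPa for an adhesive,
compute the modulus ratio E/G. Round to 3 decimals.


E/G ratio = 2194 / 865 = 2.536

2.536


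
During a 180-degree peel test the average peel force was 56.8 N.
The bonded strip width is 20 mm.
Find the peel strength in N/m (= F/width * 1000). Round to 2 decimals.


Peel strength = F/width * 1000
= 56.8 / 20 * 1000
= 2840.00 N/m

2840.00


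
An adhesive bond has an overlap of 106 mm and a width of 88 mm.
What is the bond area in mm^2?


Bond area = overlap * width
= 106 * 88
= 9328 mm^2

9328


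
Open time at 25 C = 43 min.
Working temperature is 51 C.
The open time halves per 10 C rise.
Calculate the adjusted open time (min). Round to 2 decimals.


factor = 2^((51 - 25) / 10) = 6.0629
ot = 43 / 6.0629 = 7.09 min

7.09


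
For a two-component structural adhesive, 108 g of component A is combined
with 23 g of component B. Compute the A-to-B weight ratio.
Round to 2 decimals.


Weight ratio A:B = 108 / 23
= 4.70

4.70


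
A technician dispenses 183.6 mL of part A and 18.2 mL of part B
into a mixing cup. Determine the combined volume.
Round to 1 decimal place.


Combined volume = 183.6 + 18.2
= 201.8 mL

201.8


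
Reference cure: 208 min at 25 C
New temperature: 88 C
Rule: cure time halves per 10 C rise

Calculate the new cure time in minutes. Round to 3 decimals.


factor = 2^((88-25)/10) = 78.7932
t_new = 208 / 78.7932 = 2.640 min

2.640


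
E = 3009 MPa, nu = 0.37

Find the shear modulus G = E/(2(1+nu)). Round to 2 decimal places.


G = 3009 / (2 * 1.37)
= 1098.18 MPa

1098.18


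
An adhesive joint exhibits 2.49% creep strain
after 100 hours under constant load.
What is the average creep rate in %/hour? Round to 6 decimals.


Creep rate = strain / time
= 2.49 / 100
= 0.024900 %/h

0.024900


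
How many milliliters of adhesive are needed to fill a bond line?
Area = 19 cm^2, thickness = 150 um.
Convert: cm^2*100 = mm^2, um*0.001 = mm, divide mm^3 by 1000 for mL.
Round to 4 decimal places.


= (19 * 100) * (150 * 0.001) / 1000
= 0.2850 mL

0.2850


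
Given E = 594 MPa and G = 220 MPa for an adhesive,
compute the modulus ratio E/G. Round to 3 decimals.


E/G ratio = 594 / 220 = 2.700

2.700


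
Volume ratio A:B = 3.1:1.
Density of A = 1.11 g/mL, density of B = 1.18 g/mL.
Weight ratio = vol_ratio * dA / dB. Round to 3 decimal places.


Wt ratio = 3.1 * 1.11 / 1.18
= 2.916

2.916


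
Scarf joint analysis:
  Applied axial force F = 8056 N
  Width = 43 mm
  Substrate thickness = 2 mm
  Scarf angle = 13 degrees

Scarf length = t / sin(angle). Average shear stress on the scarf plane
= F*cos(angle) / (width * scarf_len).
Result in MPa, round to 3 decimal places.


Scarf length = 2 / sin(13 deg) = 8.8908 mm
cos(13 deg) = 0.974370
Shear = 8056 * 0.974370 / (43 * 8.8908)
= 20.532 MPa

20.532


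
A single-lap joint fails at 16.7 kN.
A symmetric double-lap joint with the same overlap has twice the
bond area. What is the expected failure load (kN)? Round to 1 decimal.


Double-lap load = 2 * 16.7 = 33.4 kN

33.4


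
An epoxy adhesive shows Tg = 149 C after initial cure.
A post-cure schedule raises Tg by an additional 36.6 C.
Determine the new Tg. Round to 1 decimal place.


New Tg = 149 + 36.6
= 185.6 C

185.6


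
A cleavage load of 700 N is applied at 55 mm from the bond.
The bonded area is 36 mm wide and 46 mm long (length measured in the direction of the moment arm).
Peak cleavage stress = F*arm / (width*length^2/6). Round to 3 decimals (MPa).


Moment = 700 * 55 = 38500 N*mm
Section modulus = 36 * 2116 / 6 = 76176 / 6 mm^3
Stress = 38500 / (76176 / 6) = 231000 / 76176
= 3.032 MPa

3.032


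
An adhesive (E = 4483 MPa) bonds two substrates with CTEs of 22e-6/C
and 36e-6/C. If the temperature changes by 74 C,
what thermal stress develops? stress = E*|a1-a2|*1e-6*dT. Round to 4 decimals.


Stress = 4483 * |22 - 36| * 1e-6 * 74
= 4.6444 MPa

4.6444


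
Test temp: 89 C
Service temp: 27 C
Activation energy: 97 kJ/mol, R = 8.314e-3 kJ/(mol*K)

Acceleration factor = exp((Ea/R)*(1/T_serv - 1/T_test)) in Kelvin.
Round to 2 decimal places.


AF = exp((97/0.008314)*(1/300.15 - 1/362.15))
= 776.40

776.40


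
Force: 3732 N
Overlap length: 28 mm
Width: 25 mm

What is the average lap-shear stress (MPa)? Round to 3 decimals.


Average shear stress = F / (overlap * width)
= 3732 / (28 * 25)
= 5.331 MPa

5.331


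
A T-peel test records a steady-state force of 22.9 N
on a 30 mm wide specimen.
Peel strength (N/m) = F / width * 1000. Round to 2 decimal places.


Peel strength = 22.9 / 30 * 1000
= 763.33 N/m

763.33


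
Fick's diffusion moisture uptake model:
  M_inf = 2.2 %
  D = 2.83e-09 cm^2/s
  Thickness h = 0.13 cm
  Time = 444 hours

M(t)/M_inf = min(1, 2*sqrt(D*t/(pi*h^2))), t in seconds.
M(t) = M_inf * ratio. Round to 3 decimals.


t_sec = 444 * 3600 = 1598400
ratio = 2*sqrt(2.83e-09*1598400/(pi*0.13^2))
= min(1, 0.583778)
= 0.583778
M(t) = 2.2 * 0.583778 = 1.284 %

1.284


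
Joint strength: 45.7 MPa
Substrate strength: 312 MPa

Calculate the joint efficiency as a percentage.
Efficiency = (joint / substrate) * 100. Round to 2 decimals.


Efficiency = (45.7 / 312) * 100 = 14.65%

14.65


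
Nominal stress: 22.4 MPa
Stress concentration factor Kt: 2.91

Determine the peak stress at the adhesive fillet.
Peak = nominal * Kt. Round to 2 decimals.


Peak stress = 22.4 * 2.91
= 65.18 MPa

65.18


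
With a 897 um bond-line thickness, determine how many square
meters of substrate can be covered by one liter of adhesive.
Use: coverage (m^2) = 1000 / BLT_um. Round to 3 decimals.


Coverage = 1000 / 897 = 1.115 m^2

1.115


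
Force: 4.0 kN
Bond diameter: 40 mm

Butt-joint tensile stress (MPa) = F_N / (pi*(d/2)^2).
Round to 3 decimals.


F_N = 4.0 * 1000 = 4000.0 N
A = pi*(20.0)^2 = 1256.6371 mm^2
stress = 4000.0 / 1256.6371 = 3.183 MPa

3.183


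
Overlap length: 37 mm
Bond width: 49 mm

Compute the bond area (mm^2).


Bond area = 37 * 49 = 1813 mm^2

1813


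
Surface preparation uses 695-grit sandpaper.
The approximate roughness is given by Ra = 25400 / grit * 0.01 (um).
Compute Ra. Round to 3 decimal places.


Ra = 25400 / 695 * 0.01
= 254 / 695
= 0.365 um

0.365


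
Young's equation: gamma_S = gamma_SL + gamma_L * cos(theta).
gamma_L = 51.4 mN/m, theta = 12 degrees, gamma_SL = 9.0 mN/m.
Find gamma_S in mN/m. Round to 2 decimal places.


cos(12 deg) = 0.978148
gamma_S = 9.0 + 51.4 * 0.978148
= 59.28 mN/m

59.28


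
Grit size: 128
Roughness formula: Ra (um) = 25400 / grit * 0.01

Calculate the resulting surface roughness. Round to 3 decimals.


Ra = 25400 / 128 * 0.01
= 1.984 um

1.984


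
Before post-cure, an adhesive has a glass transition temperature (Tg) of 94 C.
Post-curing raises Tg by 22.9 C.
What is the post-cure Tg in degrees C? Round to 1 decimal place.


Tg_post = Tg_base + delta_Tg
= 94 + 22.9
= 116.9 C

116.9


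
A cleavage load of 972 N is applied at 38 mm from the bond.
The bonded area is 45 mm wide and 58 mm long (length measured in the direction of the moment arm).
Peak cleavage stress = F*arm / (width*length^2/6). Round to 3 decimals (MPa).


Moment = 972 * 38 = 36936 N*mm
Section modulus = 45 * 3364 / 6 = 151380 / 6 mm^3
Stress = 36936 / (151380 / 6) = 221616 / 151380
= 1.464 MPa

1.464


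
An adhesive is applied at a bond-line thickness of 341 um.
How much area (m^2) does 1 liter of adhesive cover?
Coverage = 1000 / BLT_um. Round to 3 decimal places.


Coverage = 1000 / 341 = 2.933 m^2

2.933


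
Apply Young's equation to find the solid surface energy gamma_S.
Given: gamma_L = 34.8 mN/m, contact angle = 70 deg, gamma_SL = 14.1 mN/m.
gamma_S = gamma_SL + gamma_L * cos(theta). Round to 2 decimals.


theta_rad = 70 * pi/180 = 1.221730
gamma_S = 14.1 + 34.8 * cos(1.221730)
= 26.00 mN/m

26.00


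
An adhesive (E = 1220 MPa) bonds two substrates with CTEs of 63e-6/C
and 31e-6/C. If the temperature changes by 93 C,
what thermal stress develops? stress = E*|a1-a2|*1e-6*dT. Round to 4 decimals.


Stress = 1220 * |63 - 31| * 1e-6 * 93
= 3.6307 MPa

3.6307


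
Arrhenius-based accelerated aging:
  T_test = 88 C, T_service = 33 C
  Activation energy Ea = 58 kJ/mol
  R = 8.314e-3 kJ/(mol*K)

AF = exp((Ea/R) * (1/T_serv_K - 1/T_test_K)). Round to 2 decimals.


T_test_K = 361.15, T_serv_K = 306.15
AF = exp((58/8.314e-3) * (1/306.15 - 1/361.15))
= 32.14

32.14


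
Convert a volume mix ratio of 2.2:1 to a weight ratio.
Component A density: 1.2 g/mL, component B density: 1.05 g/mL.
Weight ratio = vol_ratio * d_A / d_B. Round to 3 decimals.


= 2.2 * 1.2 / 1.05 = 2.514

2.514


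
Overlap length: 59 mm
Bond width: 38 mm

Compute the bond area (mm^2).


Bond area = 59 * 38 = 2242 mm^2

2242


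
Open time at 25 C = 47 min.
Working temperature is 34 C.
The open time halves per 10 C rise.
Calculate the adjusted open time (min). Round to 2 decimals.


factor = 2^((34 - 25) / 10) = 1.8661
ot = 47 / 1.8661 = 25.19 min

25.19


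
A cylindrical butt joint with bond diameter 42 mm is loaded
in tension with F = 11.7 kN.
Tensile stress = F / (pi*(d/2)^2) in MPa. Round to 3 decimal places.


Area = pi * (42/2)^2 = 1385.4424 mm^2
Stress = 11.7*1000 / 1385.4424
= 8.445 MPa

8.445


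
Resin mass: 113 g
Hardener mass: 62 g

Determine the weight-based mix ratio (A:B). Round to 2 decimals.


Ratio = 113 / 62 = 1.82

1.82


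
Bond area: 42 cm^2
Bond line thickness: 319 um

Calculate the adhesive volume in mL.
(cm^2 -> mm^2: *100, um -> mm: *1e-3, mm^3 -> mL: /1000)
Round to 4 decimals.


V = 42*100 * 319*1e-3 / 1000
= 1.3398 mL

1.3398


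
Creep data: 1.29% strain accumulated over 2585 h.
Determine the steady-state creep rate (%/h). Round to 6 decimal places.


Rate = 1.29 / 2585 = 0.000499 %/h

0.000499


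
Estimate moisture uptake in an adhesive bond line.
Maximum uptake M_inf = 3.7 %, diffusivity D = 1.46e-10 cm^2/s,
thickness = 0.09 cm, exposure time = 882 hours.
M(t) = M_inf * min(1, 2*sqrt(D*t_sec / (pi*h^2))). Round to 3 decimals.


Convert time: 882 h = 3175200 s
ratio = min(1, 2*sqrt(1.46e-10*3175200/(pi*0.09^2)))
= 0.269945
M(t) = 3.7 * 0.269945 = 0.999%

0.999


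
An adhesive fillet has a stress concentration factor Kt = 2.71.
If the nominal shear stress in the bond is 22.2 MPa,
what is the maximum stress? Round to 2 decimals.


Max stress = 22.2 * 2.71 = 60.16 MPa

60.16


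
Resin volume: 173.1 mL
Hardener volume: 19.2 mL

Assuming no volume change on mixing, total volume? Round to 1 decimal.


V_total = 173.1 + 19.2 = 192.3 mL

192.3


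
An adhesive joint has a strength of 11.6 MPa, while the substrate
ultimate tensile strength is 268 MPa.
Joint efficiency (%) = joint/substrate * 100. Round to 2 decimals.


Efficiency = 11.6 / 268 * 100
= 4.33%

4.33


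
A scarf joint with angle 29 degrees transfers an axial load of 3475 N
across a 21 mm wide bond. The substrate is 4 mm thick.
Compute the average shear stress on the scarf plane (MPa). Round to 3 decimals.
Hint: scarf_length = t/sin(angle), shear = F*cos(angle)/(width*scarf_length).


scarf_length = 4 / sin(29 deg) = 8.2507 mm
cos(29 deg) = 0.874620
shear stress = 3475 * 0.874620 / (21 * 8.2507)
= 17.541 MPa

17.541


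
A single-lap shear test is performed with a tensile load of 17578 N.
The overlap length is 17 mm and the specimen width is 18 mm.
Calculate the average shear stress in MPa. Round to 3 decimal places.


Shear stress = F / (overlap * width)
= 17578 / (17 * 18)
= 17578 / 306
= 57.444 MPa

57.444


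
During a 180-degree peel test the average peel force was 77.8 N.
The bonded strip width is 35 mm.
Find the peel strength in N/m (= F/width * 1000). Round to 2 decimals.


Peel strength = F/width * 1000
= 77.8 / 35 * 1000
= 2222.86 N/m

2222.86


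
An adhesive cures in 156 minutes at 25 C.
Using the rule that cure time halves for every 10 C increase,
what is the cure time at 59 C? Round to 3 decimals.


Factor = 2^((59 - 25) / 10) = 10.5561
Cure time = 156 / 10.5561
= 14.778 minutes

14.778


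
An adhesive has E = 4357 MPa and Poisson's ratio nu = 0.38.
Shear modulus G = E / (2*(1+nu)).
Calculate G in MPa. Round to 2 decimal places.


G = 4357 / (2*(1+0.38))
= 4357 / 2.76
= 1578.62 MPa

1578.62


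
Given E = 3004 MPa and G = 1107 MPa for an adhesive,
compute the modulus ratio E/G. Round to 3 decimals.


E/G ratio = 3004 / 1107 = 2.714

2.714


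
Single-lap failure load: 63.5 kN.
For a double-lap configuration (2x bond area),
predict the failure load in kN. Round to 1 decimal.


Failure load = 63.5 * 2 = 127.0 kN

127.0


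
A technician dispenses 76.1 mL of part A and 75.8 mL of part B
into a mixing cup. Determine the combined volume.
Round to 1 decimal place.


Combined volume = 76.1 + 75.8
= 151.9 mL

151.9


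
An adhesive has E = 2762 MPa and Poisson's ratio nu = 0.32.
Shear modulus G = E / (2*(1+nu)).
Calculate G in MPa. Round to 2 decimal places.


G = 2762 / (2*(1+0.32))
= 2762 / 2.64
= 1046.21 MPa

1046.21


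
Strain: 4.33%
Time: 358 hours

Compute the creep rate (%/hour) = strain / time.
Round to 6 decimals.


Creep rate = 4.33 / 358
= 0.012095 %/h

0.012095


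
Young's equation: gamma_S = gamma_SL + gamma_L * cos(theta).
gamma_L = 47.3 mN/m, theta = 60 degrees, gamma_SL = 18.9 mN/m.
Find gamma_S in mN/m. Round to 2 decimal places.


cos(60 deg) = 0.500000
gamma_S = 18.9 + 47.3 * 0.500000
= 42.55 mN/m

42.55


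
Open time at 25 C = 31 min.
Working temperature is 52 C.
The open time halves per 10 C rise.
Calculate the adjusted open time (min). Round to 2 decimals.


factor = 2^((52 - 25) / 10) = 6.4980
ot = 31 / 6.4980 = 4.77 min

4.77


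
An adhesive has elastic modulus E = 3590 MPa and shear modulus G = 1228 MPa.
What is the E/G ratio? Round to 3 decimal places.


E/G = 3590 / 1228 = 2.923

2.923


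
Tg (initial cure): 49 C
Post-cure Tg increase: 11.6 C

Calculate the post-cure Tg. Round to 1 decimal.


Post-cure Tg = 49 + 11.6 = 60.6 C

60.6


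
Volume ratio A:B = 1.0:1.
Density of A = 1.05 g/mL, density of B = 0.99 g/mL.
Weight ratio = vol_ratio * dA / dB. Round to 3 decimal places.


Wt ratio = 1.0 * 1.05 / 0.99
= 1.061

1.061


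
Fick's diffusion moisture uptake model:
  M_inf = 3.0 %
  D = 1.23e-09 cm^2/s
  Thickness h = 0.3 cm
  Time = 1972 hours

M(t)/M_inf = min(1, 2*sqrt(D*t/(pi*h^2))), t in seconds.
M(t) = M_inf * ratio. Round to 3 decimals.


t_sec = 1972 * 3600 = 7099200
ratio = 2*sqrt(1.23e-09*7099200/(pi*0.3^2))
= min(1, 0.351472)
= 0.351472
M(t) = 3.0 * 0.351472 = 1.054 %

1.054


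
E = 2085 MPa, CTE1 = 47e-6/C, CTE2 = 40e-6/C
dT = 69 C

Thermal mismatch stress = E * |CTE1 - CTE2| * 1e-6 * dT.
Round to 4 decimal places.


= 2085 * 7e-6 * 69
= 1.0071 MPa

1.0071


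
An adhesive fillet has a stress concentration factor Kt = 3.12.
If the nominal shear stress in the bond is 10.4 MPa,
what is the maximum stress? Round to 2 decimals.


Max stress = 10.4 * 3.12 = 32.45 MPa

32.45


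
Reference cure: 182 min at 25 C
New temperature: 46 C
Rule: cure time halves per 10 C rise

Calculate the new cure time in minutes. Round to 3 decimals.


factor = 2^((46-25)/10) = 4.2871
t_new = 182 / 4.2871 = 42.453 min

42.453


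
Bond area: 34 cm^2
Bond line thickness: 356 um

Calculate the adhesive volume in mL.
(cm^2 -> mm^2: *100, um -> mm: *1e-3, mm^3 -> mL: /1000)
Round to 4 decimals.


V = 34*100 * 356*1e-3 / 1000
= 1.2104 mL

1.2104


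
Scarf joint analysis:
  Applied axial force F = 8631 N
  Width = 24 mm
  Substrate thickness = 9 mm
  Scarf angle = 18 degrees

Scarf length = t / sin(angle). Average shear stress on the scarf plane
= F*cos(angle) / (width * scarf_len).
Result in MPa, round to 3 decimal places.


Scarf length = 9 / sin(18 deg) = 29.1246 mm
cos(18 deg) = 0.951057
Shear = 8631 * 0.951057 / (24 * 29.1246)
= 11.743 MPa

11.743


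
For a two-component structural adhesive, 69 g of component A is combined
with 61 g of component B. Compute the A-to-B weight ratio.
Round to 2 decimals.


Weight ratio A:B = 69 / 61
= 1.13

1.13


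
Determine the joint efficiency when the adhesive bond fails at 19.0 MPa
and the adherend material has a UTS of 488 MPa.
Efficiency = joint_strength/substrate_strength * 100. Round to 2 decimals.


Joint efficiency = 19.0 / 488 * 100
= 3.89%

3.89


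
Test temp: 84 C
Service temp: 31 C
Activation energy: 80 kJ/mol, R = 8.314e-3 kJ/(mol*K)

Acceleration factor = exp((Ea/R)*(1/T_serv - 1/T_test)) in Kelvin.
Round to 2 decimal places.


AF = exp((80/0.008314)*(1/304.15 - 1/357.15))
= 109.38

109.38


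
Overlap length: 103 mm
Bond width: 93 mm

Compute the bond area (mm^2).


Bond area = 103 * 93 = 9579 mm^2

9579


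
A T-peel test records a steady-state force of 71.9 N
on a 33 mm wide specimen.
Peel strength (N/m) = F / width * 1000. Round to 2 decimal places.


Peel strength = 71.9 / 33 * 1000
= 2178.79 N/m

2178.79


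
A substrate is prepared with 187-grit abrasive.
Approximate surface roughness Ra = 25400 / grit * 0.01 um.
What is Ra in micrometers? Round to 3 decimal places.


Ra = 25400 / 187 * 0.01 = 1.358 um

1.358


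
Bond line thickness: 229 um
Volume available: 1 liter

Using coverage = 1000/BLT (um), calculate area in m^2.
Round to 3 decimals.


1 L = 1e6 mm^3, thickness = 229 um = 0.229 mm
Area = 1e6 / 0.229 mm^2 = (1e6 / 0.229) / 1e6 m^2 = 1000 / 229 m^2
= 4.367 m^2

4.367


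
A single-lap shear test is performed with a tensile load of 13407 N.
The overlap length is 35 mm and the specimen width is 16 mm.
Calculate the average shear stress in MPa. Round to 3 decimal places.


Shear stress = F / (overlap * width)
= 13407 / (35 * 16)
= 13407 / 560
= 23.941 MPa

23.941


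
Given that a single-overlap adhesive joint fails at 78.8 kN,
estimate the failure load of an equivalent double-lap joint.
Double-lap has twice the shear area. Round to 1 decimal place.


Double-lap factor = 2
Expected load = 78.8 * 2 = 157.6 kN

157.6


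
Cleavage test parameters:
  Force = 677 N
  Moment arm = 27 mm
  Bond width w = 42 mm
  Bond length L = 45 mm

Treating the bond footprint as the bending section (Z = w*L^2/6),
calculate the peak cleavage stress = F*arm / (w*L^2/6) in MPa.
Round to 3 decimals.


M = 677 * 27 = 18279 N*mm
Z = 42 * 45^2 / 6 = 85050 / 6 mm^3
sigma = M / Z = 6 * 18279 / 85050 = 109674 / 85050
= 1.290 MPa

1.290


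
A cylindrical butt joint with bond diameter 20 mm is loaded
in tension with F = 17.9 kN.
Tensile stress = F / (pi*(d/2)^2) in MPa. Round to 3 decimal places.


Area = pi * (20/2)^2 = 314.1593 mm^2
Stress = 17.9*1000 / 314.1593
= 56.977 MPa

56.977


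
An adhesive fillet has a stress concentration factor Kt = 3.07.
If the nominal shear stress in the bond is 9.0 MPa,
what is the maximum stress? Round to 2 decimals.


Max stress = 9.0 * 3.07 = 27.63 MPa

27.63


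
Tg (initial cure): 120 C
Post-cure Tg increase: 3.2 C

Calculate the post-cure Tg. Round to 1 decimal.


Post-cure Tg = 120 + 3.2 = 123.2 C

123.2
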